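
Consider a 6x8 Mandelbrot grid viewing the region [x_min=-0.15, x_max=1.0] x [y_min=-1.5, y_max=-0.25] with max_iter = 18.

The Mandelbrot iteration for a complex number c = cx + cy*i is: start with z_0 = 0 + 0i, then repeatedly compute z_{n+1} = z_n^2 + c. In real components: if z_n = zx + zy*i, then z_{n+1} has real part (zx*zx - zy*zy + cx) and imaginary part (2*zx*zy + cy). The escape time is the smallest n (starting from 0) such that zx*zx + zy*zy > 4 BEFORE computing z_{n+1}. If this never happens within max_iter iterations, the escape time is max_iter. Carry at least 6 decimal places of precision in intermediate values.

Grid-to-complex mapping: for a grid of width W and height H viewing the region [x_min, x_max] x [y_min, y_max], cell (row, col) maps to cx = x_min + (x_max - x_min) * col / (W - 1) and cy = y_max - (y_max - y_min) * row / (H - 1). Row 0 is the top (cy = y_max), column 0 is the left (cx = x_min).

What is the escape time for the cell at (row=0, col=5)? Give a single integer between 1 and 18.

Answer: 2

Derivation:
z_0 = 0 + 0i, c = 1.0000 + -0.2500i
Iter 1: z = 1.0000 + -0.2500i, |z|^2 = 1.0625
Iter 2: z = 1.9375 + -0.7500i, |z|^2 = 4.3164
Escaped at iteration 2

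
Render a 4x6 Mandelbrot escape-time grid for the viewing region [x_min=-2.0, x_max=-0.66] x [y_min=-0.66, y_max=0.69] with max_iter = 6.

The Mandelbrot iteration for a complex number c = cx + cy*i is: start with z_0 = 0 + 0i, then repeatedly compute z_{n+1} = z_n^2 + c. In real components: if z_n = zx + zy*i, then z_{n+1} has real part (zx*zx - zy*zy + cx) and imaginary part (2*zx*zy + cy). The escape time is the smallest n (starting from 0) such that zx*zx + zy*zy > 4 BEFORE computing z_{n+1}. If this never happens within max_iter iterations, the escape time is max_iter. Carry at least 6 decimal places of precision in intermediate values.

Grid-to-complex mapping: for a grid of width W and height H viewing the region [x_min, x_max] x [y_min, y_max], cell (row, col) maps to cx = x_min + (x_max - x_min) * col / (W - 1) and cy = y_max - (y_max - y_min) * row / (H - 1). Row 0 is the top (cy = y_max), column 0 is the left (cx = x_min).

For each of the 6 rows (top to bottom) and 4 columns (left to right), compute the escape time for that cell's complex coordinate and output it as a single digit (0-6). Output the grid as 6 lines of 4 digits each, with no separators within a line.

Answer: 1336
1366
1566
1666
1466
1336

Derivation:
(row=0, col=0): c = -2.0000 + 0.6900i → escape time 1
(row=0, col=1): c = -1.5533 + 0.6900i → escape time 3
(row=0, col=2): c = -1.1067 + 0.6900i → escape time 3
(row=0, col=3): c = -0.6600 + 0.6900i → escape time 6
(row=1, col=0): c = -2.0000 + 0.4200i → escape time 1
(row=1, col=1): c = -1.5533 + 0.4200i → escape time 3
(row=1, col=2): c = -1.1067 + 0.4200i → escape time 6
(row=1, col=3): c = -0.6600 + 0.4200i → escape time 6
(row=2, col=0): c = -2.0000 + 0.1500i → escape time 1
(row=2, col=1): c = -1.5533 + 0.1500i → escape time 5
(row=2, col=2): c = -1.1067 + 0.1500i → escape time 6
(row=2, col=3): c = -0.6600 + 0.1500i → escape time 6
(row=3, col=0): c = -2.0000 + -0.1200i → escape time 1
(row=3, col=1): c = -1.5533 + -0.1200i → escape time 6
(row=3, col=2): c = -1.1067 + -0.1200i → escape time 6
(row=3, col=3): c = -0.6600 + -0.1200i → escape time 6
(row=4, col=0): c = -2.0000 + -0.3900i → escape time 1
(row=4, col=1): c = -1.5533 + -0.3900i → escape time 4
(row=4, col=2): c = -1.1067 + -0.3900i → escape time 6
(row=4, col=3): c = -0.6600 + -0.3900i → escape time 6
(row=5, col=0): c = -2.0000 + -0.6600i → escape time 1
(row=5, col=1): c = -1.5533 + -0.6600i → escape time 3
(row=5, col=2): c = -1.1067 + -0.6600i → escape time 3
(row=5, col=3): c = -0.6600 + -0.6600i → escape time 6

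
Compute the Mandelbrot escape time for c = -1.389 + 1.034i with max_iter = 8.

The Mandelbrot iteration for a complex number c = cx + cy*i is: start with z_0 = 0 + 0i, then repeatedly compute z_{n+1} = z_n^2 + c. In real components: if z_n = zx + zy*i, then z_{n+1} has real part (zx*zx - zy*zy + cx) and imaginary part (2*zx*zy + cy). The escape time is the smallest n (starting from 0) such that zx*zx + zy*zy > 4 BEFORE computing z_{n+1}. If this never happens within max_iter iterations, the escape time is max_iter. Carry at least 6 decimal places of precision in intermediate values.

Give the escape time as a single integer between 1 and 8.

Answer: 3

Derivation:
z_0 = 0 + 0i, c = -1.3890 + 1.0340i
Iter 1: z = -1.3890 + 1.0340i, |z|^2 = 2.9985
Iter 2: z = -0.5288 + -1.8385i, |z|^2 = 3.6596
Iter 3: z = -4.4892 + 2.9785i, |z|^2 = 29.0246
Escaped at iteration 3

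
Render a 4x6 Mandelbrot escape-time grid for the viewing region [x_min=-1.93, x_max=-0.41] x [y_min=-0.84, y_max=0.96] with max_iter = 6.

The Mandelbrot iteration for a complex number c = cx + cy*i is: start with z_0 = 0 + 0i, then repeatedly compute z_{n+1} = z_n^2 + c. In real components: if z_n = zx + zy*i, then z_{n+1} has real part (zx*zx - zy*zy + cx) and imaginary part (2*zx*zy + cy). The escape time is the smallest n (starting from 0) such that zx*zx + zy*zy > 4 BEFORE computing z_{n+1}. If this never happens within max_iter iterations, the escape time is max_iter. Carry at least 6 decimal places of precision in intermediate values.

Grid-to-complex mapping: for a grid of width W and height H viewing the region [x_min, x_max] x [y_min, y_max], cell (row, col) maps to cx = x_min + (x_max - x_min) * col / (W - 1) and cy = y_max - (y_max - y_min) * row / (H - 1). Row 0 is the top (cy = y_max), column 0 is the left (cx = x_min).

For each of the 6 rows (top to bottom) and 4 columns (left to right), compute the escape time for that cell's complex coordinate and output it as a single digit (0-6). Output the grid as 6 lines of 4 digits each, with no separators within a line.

Answer: 1335
1356
3566
4666
2356
1335

Derivation:
(row=0, col=0): c = -1.9300 + 0.9600i → escape time 1
(row=0, col=1): c = -1.4233 + 0.9600i → escape time 3
(row=0, col=2): c = -0.9167 + 0.9600i → escape time 3
(row=0, col=3): c = -0.4100 + 0.9600i → escape time 5
(row=1, col=0): c = -1.9300 + 0.6000i → escape time 1
(row=1, col=1): c = -1.4233 + 0.6000i → escape time 3
(row=1, col=2): c = -0.9167 + 0.6000i → escape time 5
(row=1, col=3): c = -0.4100 + 0.6000i → escape time 6
(row=2, col=0): c = -1.9300 + 0.2400i → escape time 3
(row=2, col=1): c = -1.4233 + 0.2400i → escape time 5
(row=2, col=2): c = -0.9167 + 0.2400i → escape time 6
(row=2, col=3): c = -0.4100 + 0.2400i → escape time 6
(row=3, col=0): c = -1.9300 + -0.1200i → escape time 4
(row=3, col=1): c = -1.4233 + -0.1200i → escape time 6
(row=3, col=2): c = -0.9167 + -0.1200i → escape time 6
(row=3, col=3): c = -0.4100 + -0.1200i → escape time 6
(row=4, col=0): c = -1.9300 + -0.4800i → escape time 2
(row=4, col=1): c = -1.4233 + -0.4800i → escape time 3
(row=4, col=2): c = -0.9167 + -0.4800i → escape time 5
(row=4, col=3): c = -0.4100 + -0.4800i → escape time 6
(row=5, col=0): c = -1.9300 + -0.8400i → escape time 1
(row=5, col=1): c = -1.4233 + -0.8400i → escape time 3
(row=5, col=2): c = -0.9167 + -0.8400i → escape time 3
(row=5, col=3): c = -0.4100 + -0.8400i → escape time 5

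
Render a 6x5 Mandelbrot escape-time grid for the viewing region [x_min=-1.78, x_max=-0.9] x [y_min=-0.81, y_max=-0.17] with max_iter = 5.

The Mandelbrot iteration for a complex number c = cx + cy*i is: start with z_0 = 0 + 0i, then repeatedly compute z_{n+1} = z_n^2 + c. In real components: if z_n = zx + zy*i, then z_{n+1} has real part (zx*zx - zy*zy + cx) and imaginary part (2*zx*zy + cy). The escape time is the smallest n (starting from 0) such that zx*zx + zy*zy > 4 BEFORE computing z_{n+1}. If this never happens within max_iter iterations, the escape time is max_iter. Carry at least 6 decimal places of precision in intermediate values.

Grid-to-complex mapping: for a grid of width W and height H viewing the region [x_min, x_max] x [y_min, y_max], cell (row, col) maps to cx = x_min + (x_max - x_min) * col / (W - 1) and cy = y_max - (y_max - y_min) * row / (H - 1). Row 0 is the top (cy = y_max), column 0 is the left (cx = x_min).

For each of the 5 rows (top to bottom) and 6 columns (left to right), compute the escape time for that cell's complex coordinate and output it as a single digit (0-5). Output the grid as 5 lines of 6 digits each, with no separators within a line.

Answer: 455555
345555
333455
333344
233334

Derivation:
(row=0, col=0): c = -1.7800 + -0.1700i → escape time 4
(row=0, col=1): c = -1.6040 + -0.1700i → escape time 5
(row=0, col=2): c = -1.4280 + -0.1700i → escape time 5
(row=0, col=3): c = -1.2520 + -0.1700i → escape time 5
(row=0, col=4): c = -1.0760 + -0.1700i → escape time 5
(row=0, col=5): c = -0.9000 + -0.1700i → escape time 5
(row=1, col=0): c = -1.7800 + -0.3300i → escape time 3
(row=1, col=1): c = -1.6040 + -0.3300i → escape time 4
(row=1, col=2): c = -1.4280 + -0.3300i → escape time 5
(row=1, col=3): c = -1.2520 + -0.3300i → escape time 5
(row=1, col=4): c = -1.0760 + -0.3300i → escape time 5
(row=1, col=5): c = -0.9000 + -0.3300i → escape time 5
(row=2, col=0): c = -1.7800 + -0.4900i → escape time 3
(row=2, col=1): c = -1.6040 + -0.4900i → escape time 3
(row=2, col=2): c = -1.4280 + -0.4900i → escape time 3
(row=2, col=3): c = -1.2520 + -0.4900i → escape time 4
(row=2, col=4): c = -1.0760 + -0.4900i → escape time 5
(row=2, col=5): c = -0.9000 + -0.4900i → escape time 5
(row=3, col=0): c = -1.7800 + -0.6500i → escape time 3
(row=3, col=1): c = -1.6040 + -0.6500i → escape time 3
(row=3, col=2): c = -1.4280 + -0.6500i → escape time 3
(row=3, col=3): c = -1.2520 + -0.6500i → escape time 3
(row=3, col=4): c = -1.0760 + -0.6500i → escape time 4
(row=3, col=5): c = -0.9000 + -0.6500i → escape time 4
(row=4, col=0): c = -1.7800 + -0.8100i → escape time 2
(row=4, col=1): c = -1.6040 + -0.8100i → escape time 3
(row=4, col=2): c = -1.4280 + -0.8100i → escape time 3
(row=4, col=3): c = -1.2520 + -0.8100i → escape time 3
(row=4, col=4): c = -1.0760 + -0.8100i → escape time 3
(row=4, col=5): c = -0.9000 + -0.8100i → escape time 4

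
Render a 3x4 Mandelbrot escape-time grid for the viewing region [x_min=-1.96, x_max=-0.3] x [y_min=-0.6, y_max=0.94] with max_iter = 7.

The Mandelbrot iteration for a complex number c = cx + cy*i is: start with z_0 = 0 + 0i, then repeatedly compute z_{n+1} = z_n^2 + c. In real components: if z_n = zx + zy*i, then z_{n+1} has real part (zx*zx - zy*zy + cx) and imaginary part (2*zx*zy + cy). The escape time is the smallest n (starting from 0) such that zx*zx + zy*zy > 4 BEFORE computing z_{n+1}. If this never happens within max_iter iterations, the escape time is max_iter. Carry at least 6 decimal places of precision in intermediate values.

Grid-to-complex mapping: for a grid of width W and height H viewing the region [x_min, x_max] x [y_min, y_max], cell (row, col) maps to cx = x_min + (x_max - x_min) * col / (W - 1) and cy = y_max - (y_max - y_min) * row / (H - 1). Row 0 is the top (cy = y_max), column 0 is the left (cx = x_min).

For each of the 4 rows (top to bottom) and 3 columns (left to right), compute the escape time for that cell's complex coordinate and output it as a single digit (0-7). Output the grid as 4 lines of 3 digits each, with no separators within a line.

Answer: 135
167
477
147

Derivation:
(row=0, col=0): c = -1.9600 + 0.9400i → escape time 1
(row=0, col=1): c = -1.1300 + 0.9400i → escape time 3
(row=0, col=2): c = -0.3000 + 0.9400i → escape time 5
(row=1, col=0): c = -1.9600 + 0.4267i → escape time 1
(row=1, col=1): c = -1.1300 + 0.4267i → escape time 6
(row=1, col=2): c = -0.3000 + 0.4267i → escape time 7
(row=2, col=0): c = -1.9600 + -0.0867i → escape time 4
(row=2, col=1): c = -1.1300 + -0.0867i → escape time 7
(row=2, col=2): c = -0.3000 + -0.0867i → escape time 7
(row=3, col=0): c = -1.9600 + -0.6000i → escape time 1
(row=3, col=1): c = -1.1300 + -0.6000i → escape time 4
(row=3, col=2): c = -0.3000 + -0.6000i → escape time 7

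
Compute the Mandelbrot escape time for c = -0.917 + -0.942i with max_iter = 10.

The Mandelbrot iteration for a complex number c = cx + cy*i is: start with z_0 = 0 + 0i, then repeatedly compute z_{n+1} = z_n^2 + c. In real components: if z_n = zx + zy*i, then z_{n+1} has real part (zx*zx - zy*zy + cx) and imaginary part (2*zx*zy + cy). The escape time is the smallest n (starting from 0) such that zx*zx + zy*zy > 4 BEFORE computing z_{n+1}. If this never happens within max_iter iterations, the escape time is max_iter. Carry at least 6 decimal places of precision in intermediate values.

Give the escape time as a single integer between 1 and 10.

z_0 = 0 + 0i, c = -0.9170 + -0.9420i
Iter 1: z = -0.9170 + -0.9420i, |z|^2 = 1.7283
Iter 2: z = -0.9635 + 0.7856i, |z|^2 = 1.5455
Iter 3: z = -0.6059 + -2.4559i, |z|^2 = 6.3984
Escaped at iteration 3

Answer: 3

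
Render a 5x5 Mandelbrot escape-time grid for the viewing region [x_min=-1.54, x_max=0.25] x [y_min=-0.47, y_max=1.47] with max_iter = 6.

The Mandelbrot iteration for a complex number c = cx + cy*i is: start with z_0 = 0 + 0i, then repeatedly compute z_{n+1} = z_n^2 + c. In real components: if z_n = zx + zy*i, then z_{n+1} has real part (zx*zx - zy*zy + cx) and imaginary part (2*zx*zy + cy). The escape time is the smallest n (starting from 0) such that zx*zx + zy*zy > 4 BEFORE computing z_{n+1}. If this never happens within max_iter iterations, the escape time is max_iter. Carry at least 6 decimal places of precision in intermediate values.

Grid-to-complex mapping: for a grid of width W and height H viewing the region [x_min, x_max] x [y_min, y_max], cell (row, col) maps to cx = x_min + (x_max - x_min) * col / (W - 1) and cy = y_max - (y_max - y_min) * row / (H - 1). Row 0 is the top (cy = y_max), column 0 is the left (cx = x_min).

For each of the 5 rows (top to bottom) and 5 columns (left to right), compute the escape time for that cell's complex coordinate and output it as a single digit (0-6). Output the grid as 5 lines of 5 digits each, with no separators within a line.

Answer: 12222
23464
35666
66666
35666

Derivation:
(row=0, col=0): c = -1.5400 + 1.4700i → escape time 1
(row=0, col=1): c = -1.0925 + 1.4700i → escape time 2
(row=0, col=2): c = -0.6450 + 1.4700i → escape time 2
(row=0, col=3): c = -0.1975 + 1.4700i → escape time 2
(row=0, col=4): c = 0.2500 + 1.4700i → escape time 2
(row=1, col=0): c = -1.5400 + 0.9850i → escape time 2
(row=1, col=1): c = -1.0925 + 0.9850i → escape time 3
(row=1, col=2): c = -0.6450 + 0.9850i → escape time 4
(row=1, col=3): c = -0.1975 + 0.9850i → escape time 6
(row=1, col=4): c = 0.2500 + 0.9850i → escape time 4
(row=2, col=0): c = -1.5400 + 0.5000i → escape time 3
(row=2, col=1): c = -1.0925 + 0.5000i → escape time 5
(row=2, col=2): c = -0.6450 + 0.5000i → escape time 6
(row=2, col=3): c = -0.1975 + 0.5000i → escape time 6
(row=2, col=4): c = 0.2500 + 0.5000i → escape time 6
(row=3, col=0): c = -1.5400 + 0.0150i → escape time 6
(row=3, col=1): c = -1.0925 + 0.0150i → escape time 6
(row=3, col=2): c = -0.6450 + 0.0150i → escape time 6
(row=3, col=3): c = -0.1975 + 0.0150i → escape time 6
(row=3, col=4): c = 0.2500 + 0.0150i → escape time 6
(row=4, col=0): c = -1.5400 + -0.4700i → escape time 3
(row=4, col=1): c = -1.0925 + -0.4700i → escape time 5
(row=4, col=2): c = -0.6450 + -0.4700i → escape time 6
(row=4, col=3): c = -0.1975 + -0.4700i → escape time 6
(row=4, col=4): c = 0.2500 + -0.4700i → escape time 6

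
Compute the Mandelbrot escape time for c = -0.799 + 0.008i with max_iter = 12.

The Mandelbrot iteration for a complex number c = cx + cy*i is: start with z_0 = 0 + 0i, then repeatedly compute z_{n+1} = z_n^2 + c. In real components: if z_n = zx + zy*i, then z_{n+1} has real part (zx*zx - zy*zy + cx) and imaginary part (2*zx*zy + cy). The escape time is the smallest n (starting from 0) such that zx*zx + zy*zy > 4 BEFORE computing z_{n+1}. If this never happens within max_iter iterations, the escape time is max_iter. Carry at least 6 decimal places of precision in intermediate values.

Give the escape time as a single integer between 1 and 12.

Answer: 12

Derivation:
z_0 = 0 + 0i, c = -0.7990 + 0.0080i
Iter 1: z = -0.7990 + 0.0080i, |z|^2 = 0.6385
Iter 2: z = -0.1607 + -0.0048i, |z|^2 = 0.0258
Iter 3: z = -0.7732 + 0.0095i, |z|^2 = 0.5979
Iter 4: z = -0.2012 + -0.0067i, |z|^2 = 0.0405
Iter 5: z = -0.7585 + 0.0107i, |z|^2 = 0.5755
Iter 6: z = -0.2237 + -0.0083i, |z|^2 = 0.0501
Iter 7: z = -0.7490 + 0.0117i, |z|^2 = 0.5612
Iter 8: z = -0.2381 + -0.0095i, |z|^2 = 0.0568
Iter 9: z = -0.7424 + 0.0125i, |z|^2 = 0.5513
Iter 10: z = -0.2480 + -0.0106i, |z|^2 = 0.0616
Iter 11: z = -0.7376 + 0.0133i, |z|^2 = 0.5442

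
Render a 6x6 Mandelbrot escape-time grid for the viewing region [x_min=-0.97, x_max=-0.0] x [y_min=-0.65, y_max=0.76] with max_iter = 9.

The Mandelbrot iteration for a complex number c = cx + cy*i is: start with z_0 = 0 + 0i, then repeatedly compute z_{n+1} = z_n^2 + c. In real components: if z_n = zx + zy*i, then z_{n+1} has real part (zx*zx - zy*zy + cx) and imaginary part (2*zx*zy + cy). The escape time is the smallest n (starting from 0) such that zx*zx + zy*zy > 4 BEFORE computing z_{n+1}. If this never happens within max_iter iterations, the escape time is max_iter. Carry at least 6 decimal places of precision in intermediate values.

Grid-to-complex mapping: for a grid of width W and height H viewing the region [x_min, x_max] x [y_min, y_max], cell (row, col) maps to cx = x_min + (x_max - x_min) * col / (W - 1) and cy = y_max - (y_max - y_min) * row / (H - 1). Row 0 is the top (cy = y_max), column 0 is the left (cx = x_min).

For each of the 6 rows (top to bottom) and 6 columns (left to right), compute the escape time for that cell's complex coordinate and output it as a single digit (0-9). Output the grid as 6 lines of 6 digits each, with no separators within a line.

(row=0, col=0): c = -0.9700 + 0.7600i → escape time 4
(row=0, col=1): c = -0.7760 + 0.7600i → escape time 4
(row=0, col=2): c = -0.5820 + 0.7600i → escape time 5
(row=0, col=3): c = -0.3880 + 0.7600i → escape time 7
(row=0, col=4): c = -0.1940 + 0.7600i → escape time 9
(row=0, col=5): c = 0.0000 + 0.7600i → escape time 9
(row=1, col=0): c = -0.9700 + 0.4780i → escape time 5
(row=1, col=1): c = -0.7760 + 0.4780i → escape time 6
(row=1, col=2): c = -0.5820 + 0.4780i → escape time 9
(row=1, col=3): c = -0.3880 + 0.4780i → escape time 9
(row=1, col=4): c = -0.1940 + 0.4780i → escape time 9
(row=1, col=5): c = 0.0000 + 0.4780i → escape time 9
(row=2, col=0): c = -0.9700 + 0.1960i → escape time 9
(row=2, col=1): c = -0.7760 + 0.1960i → escape time 9
(row=2, col=2): c = -0.5820 + 0.1960i → escape time 9
(row=2, col=3): c = -0.3880 + 0.1960i → escape time 9
(row=2, col=4): c = -0.1940 + 0.1960i → escape time 9
(row=2, col=5): c = 0.0000 + 0.1960i → escape time 9
(row=3, col=0): c = -0.9700 + -0.0860i → escape time 9
(row=3, col=1): c = -0.7760 + -0.0860i → escape time 9
(row=3, col=2): c = -0.5820 + -0.0860i → escape time 9
(row=3, col=3): c = -0.3880 + -0.0860i → escape time 9
(row=3, col=4): c = -0.1940 + -0.0860i → escape time 9
(row=3, col=5): c = 0.0000 + -0.0860i → escape time 9
(row=4, col=0): c = -0.9700 + -0.3680i → escape time 8
(row=4, col=1): c = -0.7760 + -0.3680i → escape time 8
(row=4, col=2): c = -0.5820 + -0.3680i → escape time 9
(row=4, col=3): c = -0.3880 + -0.3680i → escape time 9
(row=4, col=4): c = -0.1940 + -0.3680i → escape time 9
(row=4, col=5): c = 0.0000 + -0.3680i → escape time 9
(row=5, col=0): c = -0.9700 + -0.6500i → escape time 4
(row=5, col=1): c = -0.7760 + -0.6500i → escape time 5
(row=5, col=2): c = -0.5820 + -0.6500i → escape time 9
(row=5, col=3): c = -0.3880 + -0.6500i → escape time 9
(row=5, col=4): c = -0.1940 + -0.6500i → escape time 9
(row=5, col=5): c = 0.0000 + -0.6500i → escape time 9

Answer: 445799
569999
999999
999999
889999
459999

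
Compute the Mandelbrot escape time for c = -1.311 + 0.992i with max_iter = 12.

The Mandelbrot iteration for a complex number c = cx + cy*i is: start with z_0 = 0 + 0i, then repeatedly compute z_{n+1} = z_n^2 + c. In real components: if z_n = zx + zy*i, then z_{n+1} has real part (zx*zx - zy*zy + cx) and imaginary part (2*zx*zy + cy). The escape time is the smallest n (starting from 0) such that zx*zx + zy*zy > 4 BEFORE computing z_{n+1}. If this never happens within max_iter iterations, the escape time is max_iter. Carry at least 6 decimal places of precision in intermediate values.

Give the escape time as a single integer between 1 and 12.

z_0 = 0 + 0i, c = -1.3110 + 0.9920i
Iter 1: z = -1.3110 + 0.9920i, |z|^2 = 2.7028
Iter 2: z = -0.5763 + -1.6090i, |z|^2 = 2.9211
Iter 3: z = -3.5678 + 2.8467i, |z|^2 = 20.8328
Escaped at iteration 3

Answer: 3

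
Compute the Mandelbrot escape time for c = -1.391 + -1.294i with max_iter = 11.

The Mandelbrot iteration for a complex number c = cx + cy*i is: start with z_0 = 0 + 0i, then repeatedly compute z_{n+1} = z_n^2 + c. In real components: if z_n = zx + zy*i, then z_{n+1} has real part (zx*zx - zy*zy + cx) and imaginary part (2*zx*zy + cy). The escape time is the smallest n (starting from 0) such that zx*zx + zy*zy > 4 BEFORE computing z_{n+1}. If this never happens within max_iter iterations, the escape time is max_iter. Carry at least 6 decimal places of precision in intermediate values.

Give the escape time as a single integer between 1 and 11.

Answer: 2

Derivation:
z_0 = 0 + 0i, c = -1.3910 + -1.2940i
Iter 1: z = -1.3910 + -1.2940i, |z|^2 = 3.6093
Iter 2: z = -1.1306 + 2.3059i, |z|^2 = 6.5954
Escaped at iteration 2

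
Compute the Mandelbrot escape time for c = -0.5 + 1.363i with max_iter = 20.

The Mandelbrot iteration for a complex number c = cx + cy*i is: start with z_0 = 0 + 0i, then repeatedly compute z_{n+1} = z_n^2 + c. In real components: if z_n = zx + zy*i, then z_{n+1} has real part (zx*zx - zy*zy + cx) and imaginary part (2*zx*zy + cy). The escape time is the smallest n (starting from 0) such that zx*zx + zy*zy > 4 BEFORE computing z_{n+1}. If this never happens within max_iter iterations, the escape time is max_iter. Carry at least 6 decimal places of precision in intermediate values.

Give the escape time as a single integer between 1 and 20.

z_0 = 0 + 0i, c = -0.5000 + 1.3630i
Iter 1: z = -0.5000 + 1.3630i, |z|^2 = 2.1078
Iter 2: z = -2.1078 + 0.0000i, |z|^2 = 4.4427
Escaped at iteration 2

Answer: 2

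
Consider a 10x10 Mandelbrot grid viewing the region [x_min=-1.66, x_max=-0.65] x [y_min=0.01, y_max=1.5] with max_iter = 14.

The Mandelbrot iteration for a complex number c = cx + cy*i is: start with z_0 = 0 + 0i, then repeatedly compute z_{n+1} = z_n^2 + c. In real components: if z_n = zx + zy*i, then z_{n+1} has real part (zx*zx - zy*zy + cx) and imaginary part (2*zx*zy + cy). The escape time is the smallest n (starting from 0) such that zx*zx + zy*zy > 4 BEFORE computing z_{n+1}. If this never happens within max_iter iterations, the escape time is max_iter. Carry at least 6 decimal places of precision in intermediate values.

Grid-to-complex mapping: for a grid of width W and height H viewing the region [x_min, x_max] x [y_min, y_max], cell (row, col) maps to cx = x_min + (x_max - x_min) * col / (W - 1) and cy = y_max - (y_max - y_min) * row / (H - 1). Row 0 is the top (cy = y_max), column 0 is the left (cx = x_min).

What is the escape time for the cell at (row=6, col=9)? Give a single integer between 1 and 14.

Answer: 11

Derivation:
z_0 = 0 + 0i, c = -0.6500 + 0.5067i
Iter 1: z = -0.6500 + 0.5067i, |z|^2 = 0.6792
Iter 2: z = -0.4842 + -0.1520i, |z|^2 = 0.2576
Iter 3: z = -0.4386 + 0.6539i, |z|^2 = 0.6200
Iter 4: z = -0.8851 + -0.0670i, |z|^2 = 0.7879
Iter 5: z = 0.1290 + 0.6252i, |z|^2 = 0.4075
Iter 6: z = -1.0242 + 0.6679i, |z|^2 = 1.4952
Iter 7: z = -0.0471 + -0.8616i, |z|^2 = 0.7446
Iter 8: z = -1.3902 + 0.5878i, |z|^2 = 2.2780
Iter 9: z = 0.9371 + -1.1275i, |z|^2 = 2.1494
Iter 10: z = -1.0431 + -1.6065i, |z|^2 = 3.6688
Iter 11: z = -2.1426 + 3.8581i, |z|^2 = 19.4760
Escaped at iteration 11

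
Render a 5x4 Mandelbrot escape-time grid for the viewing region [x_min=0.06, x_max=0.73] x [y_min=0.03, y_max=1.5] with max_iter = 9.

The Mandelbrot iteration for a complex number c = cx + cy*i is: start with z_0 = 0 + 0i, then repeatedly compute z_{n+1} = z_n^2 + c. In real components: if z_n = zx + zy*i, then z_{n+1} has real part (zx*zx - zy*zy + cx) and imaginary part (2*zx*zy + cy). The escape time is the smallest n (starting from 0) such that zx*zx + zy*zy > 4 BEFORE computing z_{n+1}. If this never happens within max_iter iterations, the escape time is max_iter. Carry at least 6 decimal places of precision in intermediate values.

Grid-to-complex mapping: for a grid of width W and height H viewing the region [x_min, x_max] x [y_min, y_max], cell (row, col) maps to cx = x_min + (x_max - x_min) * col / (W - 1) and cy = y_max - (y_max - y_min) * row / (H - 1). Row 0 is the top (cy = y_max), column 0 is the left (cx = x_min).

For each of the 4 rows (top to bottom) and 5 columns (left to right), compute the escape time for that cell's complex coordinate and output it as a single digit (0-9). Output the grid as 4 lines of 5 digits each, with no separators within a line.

(row=0, col=0): c = 0.0600 + 1.5000i → escape time 2
(row=0, col=1): c = 0.2275 + 1.5000i → escape time 2
(row=0, col=2): c = 0.3950 + 1.5000i → escape time 2
(row=0, col=3): c = 0.5625 + 1.5000i → escape time 2
(row=0, col=4): c = 0.7300 + 1.5000i → escape time 2
(row=1, col=0): c = 0.0600 + 1.0100i → escape time 4
(row=1, col=1): c = 0.2275 + 1.0100i → escape time 4
(row=1, col=2): c = 0.3950 + 1.0100i → escape time 3
(row=1, col=3): c = 0.5625 + 1.0100i → escape time 2
(row=1, col=4): c = 0.7300 + 1.0100i → escape time 2
(row=2, col=0): c = 0.0600 + 0.5200i → escape time 9
(row=2, col=1): c = 0.2275 + 0.5200i → escape time 9
(row=2, col=2): c = 0.3950 + 0.5200i → escape time 7
(row=2, col=3): c = 0.5625 + 0.5200i → escape time 4
(row=2, col=4): c = 0.7300 + 0.5200i → escape time 3
(row=3, col=0): c = 0.0600 + 0.0300i → escape time 9
(row=3, col=1): c = 0.2275 + 0.0300i → escape time 9
(row=3, col=2): c = 0.3950 + 0.0300i → escape time 7
(row=3, col=3): c = 0.5625 + 0.0300i → escape time 4
(row=3, col=4): c = 0.7300 + 0.0300i → escape time 3

Answer: 22222
44322
99743
99743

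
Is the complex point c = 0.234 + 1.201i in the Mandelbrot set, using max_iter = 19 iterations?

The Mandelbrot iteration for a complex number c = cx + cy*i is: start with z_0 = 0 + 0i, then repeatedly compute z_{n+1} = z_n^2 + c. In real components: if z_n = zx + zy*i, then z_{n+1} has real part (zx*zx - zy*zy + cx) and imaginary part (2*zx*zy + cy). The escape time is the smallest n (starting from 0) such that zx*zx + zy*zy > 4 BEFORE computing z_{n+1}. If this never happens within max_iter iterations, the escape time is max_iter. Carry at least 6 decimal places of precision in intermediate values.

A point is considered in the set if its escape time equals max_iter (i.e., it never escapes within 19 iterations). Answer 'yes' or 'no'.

Answer: no

Derivation:
z_0 = 0 + 0i, c = 0.2340 + 1.2010i
Iter 1: z = 0.2340 + 1.2010i, |z|^2 = 1.4972
Iter 2: z = -1.1536 + 1.7631i, |z|^2 = 4.4393
Escaped at iteration 2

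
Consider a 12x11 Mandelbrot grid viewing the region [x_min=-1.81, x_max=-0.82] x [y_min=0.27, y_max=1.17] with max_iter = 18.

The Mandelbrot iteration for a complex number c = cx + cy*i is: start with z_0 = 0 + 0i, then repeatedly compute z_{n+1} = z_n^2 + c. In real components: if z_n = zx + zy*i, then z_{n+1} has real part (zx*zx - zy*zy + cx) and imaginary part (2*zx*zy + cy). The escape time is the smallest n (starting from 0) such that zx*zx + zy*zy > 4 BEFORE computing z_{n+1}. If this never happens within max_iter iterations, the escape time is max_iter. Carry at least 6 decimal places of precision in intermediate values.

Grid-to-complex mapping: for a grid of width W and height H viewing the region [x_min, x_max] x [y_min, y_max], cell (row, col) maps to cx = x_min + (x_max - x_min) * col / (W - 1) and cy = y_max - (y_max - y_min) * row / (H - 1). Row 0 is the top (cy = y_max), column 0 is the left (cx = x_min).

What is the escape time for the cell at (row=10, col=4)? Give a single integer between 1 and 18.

z_0 = 0 + 0i, c = -1.4500 + 0.2700i
Iter 1: z = -1.4500 + 0.2700i, |z|^2 = 2.1754
Iter 2: z = 0.5796 + -0.5130i, |z|^2 = 0.5991
Iter 3: z = -1.3772 + -0.3247i, |z|^2 = 2.0022
Iter 4: z = 0.3414 + 1.1643i, |z|^2 = 1.4721
Iter 5: z = -2.6890 + 1.0649i, |z|^2 = 8.3650
Escaped at iteration 5

Answer: 5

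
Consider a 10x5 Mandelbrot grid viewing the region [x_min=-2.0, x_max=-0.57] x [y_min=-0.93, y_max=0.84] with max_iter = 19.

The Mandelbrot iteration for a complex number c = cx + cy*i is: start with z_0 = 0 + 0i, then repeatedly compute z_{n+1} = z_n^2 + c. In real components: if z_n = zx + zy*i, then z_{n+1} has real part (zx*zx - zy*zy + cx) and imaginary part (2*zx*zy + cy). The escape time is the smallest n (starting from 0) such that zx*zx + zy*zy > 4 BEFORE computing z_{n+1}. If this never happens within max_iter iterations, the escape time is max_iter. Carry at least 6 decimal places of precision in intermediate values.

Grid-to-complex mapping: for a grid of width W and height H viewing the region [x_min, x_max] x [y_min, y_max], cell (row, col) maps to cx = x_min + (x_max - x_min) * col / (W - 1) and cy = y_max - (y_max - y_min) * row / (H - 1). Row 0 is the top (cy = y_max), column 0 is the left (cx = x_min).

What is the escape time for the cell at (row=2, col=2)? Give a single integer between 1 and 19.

Answer: 7

Derivation:
z_0 = 0 + 0i, c = -1.6822 + -0.0450i
Iter 1: z = -1.6822 + -0.0450i, |z|^2 = 2.8319
Iter 2: z = 1.1456 + 0.1064i, |z|^2 = 1.3238
Iter 3: z = -0.3811 + 0.1988i, |z|^2 = 0.1847
Iter 4: z = -1.5765 + -0.1965i, |z|^2 = 2.5240
Iter 5: z = 0.7645 + 0.5746i, |z|^2 = 0.9147
Iter 6: z = -1.4279 + 0.8336i, |z|^2 = 2.7337
Iter 7: z = -0.3384 + -2.4256i, |z|^2 = 5.9981
Escaped at iteration 7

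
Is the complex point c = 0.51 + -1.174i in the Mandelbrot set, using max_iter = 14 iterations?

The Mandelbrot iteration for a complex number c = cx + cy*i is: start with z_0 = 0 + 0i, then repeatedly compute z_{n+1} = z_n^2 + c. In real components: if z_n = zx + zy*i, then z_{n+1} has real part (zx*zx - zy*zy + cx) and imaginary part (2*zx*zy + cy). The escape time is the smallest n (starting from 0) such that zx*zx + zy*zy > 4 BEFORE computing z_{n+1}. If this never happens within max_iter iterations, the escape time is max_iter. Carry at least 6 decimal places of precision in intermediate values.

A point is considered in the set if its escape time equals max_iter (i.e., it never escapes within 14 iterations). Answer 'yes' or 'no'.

Answer: no

Derivation:
z_0 = 0 + 0i, c = 0.5100 + -1.1740i
Iter 1: z = 0.5100 + -1.1740i, |z|^2 = 1.6384
Iter 2: z = -0.6082 + -2.3715i, |z|^2 = 5.9938
Escaped at iteration 2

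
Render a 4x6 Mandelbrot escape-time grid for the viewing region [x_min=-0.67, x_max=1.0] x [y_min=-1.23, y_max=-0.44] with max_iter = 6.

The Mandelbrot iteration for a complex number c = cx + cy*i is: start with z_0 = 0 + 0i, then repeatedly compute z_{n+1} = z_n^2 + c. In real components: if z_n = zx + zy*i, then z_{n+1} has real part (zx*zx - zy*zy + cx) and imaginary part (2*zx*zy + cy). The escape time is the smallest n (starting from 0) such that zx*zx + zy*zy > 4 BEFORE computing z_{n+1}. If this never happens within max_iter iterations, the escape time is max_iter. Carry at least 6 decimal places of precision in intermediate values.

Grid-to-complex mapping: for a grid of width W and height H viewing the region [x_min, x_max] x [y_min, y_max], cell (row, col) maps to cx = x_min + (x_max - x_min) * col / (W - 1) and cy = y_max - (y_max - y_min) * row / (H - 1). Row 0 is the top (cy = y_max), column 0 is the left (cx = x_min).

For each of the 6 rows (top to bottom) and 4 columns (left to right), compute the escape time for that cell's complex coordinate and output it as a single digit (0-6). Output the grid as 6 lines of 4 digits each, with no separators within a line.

(row=0, col=0): c = -0.6700 + -0.4400i → escape time 6
(row=0, col=1): c = -0.1133 + -0.4400i → escape time 6
(row=0, col=2): c = 0.4433 + -0.4400i → escape time 6
(row=0, col=3): c = 1.0000 + -0.4400i → escape time 2
(row=1, col=0): c = -0.6700 + -0.5980i → escape time 6
(row=1, col=1): c = -0.1133 + -0.5980i → escape time 6
(row=1, col=2): c = 0.4433 + -0.5980i → escape time 5
(row=1, col=3): c = 1.0000 + -0.5980i → escape time 2
(row=2, col=0): c = -0.6700 + -0.7560i → escape time 4
(row=2, col=1): c = -0.1133 + -0.7560i → escape time 6
(row=2, col=2): c = 0.4433 + -0.7560i → escape time 4
(row=2, col=3): c = 1.0000 + -0.7560i → escape time 2
(row=3, col=0): c = -0.6700 + -0.9140i → escape time 4
(row=3, col=1): c = -0.1133 + -0.9140i → escape time 6
(row=3, col=2): c = 0.4433 + -0.9140i → escape time 3
(row=3, col=3): c = 1.0000 + -0.9140i → escape time 2
(row=4, col=0): c = -0.6700 + -1.0720i → escape time 3
(row=4, col=1): c = -0.1133 + -1.0720i → escape time 6
(row=4, col=2): c = 0.4433 + -1.0720i → escape time 2
(row=4, col=3): c = 1.0000 + -1.0720i → escape time 2
(row=5, col=0): c = -0.6700 + -1.2300i → escape time 3
(row=5, col=1): c = -0.1133 + -1.2300i → escape time 3
(row=5, col=2): c = 0.4433 + -1.2300i → escape time 2
(row=5, col=3): c = 1.0000 + -1.2300i → escape time 2

Answer: 6662
6652
4642
4632
3622
3322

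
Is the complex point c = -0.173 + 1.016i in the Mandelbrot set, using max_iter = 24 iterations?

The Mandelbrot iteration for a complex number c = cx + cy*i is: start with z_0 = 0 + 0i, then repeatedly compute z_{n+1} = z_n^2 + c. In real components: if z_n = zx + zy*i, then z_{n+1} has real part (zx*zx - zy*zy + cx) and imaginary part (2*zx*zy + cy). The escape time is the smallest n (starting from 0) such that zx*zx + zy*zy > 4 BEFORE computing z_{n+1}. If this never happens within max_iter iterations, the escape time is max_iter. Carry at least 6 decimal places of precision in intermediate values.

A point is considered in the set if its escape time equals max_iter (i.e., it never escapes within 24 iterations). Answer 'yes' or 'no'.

Answer: no

Derivation:
z_0 = 0 + 0i, c = -0.1730 + 1.0160i
Iter 1: z = -0.1730 + 1.0160i, |z|^2 = 1.0622
Iter 2: z = -1.1753 + 0.6645i, |z|^2 = 1.8229
Iter 3: z = 0.7669 + -0.5459i, |z|^2 = 0.8861
Iter 4: z = 0.1171 + 0.1787i, |z|^2 = 0.0456
Iter 5: z = -0.1912 + 1.0578i, |z|^2 = 1.1556
Iter 6: z = -1.2555 + 0.6114i, |z|^2 = 1.9500
Iter 7: z = 1.0293 + -0.5193i, |z|^2 = 1.3291
Iter 8: z = 0.6168 + -0.0530i, |z|^2 = 0.3833
Iter 9: z = 0.2047 + 0.9507i, |z|^2 = 0.9456
Iter 10: z = -1.0348 + 1.4052i, |z|^2 = 3.0454
Iter 11: z = -1.0766 + -1.8922i, |z|^2 = 4.7396
Escaped at iteration 11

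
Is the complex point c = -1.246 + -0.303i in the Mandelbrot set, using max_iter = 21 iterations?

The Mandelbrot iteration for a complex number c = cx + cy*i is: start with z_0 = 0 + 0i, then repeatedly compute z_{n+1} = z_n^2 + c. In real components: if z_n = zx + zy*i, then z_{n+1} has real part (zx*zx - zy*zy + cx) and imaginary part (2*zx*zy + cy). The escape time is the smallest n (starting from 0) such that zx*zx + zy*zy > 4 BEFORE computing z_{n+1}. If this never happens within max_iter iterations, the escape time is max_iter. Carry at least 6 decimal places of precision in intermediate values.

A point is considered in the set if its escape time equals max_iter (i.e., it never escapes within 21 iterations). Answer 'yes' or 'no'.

Answer: no

Derivation:
z_0 = 0 + 0i, c = -1.2460 + -0.3030i
Iter 1: z = -1.2460 + -0.3030i, |z|^2 = 1.6443
Iter 2: z = 0.2147 + 0.4521i, |z|^2 = 0.2505
Iter 3: z = -1.4043 + -0.1089i, |z|^2 = 1.9838
Iter 4: z = 0.7141 + 0.0028i, |z|^2 = 0.5100
Iter 5: z = -0.7360 + -0.2990i, |z|^2 = 0.6312
Iter 6: z = -0.7937 + 0.1372i, |z|^2 = 0.6488
Iter 7: z = -0.6349 + -0.5208i, |z|^2 = 0.6743
Iter 8: z = -1.1142 + 0.3583i, |z|^2 = 1.3697
Iter 9: z = -0.1330 + -1.1013i, |z|^2 = 1.2307
Iter 10: z = -2.4413 + -0.0100i, |z|^2 = 5.9599
Escaped at iteration 10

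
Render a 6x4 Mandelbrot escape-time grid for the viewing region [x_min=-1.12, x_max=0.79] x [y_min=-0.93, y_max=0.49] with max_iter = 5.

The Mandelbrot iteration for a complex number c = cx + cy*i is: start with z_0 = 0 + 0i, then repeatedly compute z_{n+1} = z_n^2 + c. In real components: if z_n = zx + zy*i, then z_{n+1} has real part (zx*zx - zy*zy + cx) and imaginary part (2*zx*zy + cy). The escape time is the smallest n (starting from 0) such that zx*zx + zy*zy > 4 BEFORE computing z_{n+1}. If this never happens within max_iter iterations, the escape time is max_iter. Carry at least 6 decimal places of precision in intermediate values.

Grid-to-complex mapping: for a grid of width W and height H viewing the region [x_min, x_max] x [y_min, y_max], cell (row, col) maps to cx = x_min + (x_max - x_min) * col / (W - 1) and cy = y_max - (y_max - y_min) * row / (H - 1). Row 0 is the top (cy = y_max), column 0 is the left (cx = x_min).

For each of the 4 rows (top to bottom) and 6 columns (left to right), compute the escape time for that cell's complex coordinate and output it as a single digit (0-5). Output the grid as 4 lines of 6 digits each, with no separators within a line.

(row=0, col=0): c = -1.1200 + 0.4900i → escape time 5
(row=0, col=1): c = -0.7380 + 0.4900i → escape time 5
(row=0, col=2): c = -0.3560 + 0.4900i → escape time 5
(row=0, col=3): c = 0.0260 + 0.4900i → escape time 5
(row=0, col=4): c = 0.4080 + 0.4900i → escape time 5
(row=0, col=5): c = 0.7900 + 0.4900i → escape time 3
(row=1, col=0): c = -1.1200 + 0.0167i → escape time 5
(row=1, col=1): c = -0.7380 + 0.0167i → escape time 5
(row=1, col=2): c = -0.3560 + 0.0167i → escape time 5
(row=1, col=3): c = 0.0260 + 0.0167i → escape time 5
(row=1, col=4): c = 0.4080 + 0.0167i → escape time 5
(row=1, col=5): c = 0.7900 + 0.0167i → escape time 3
(row=2, col=0): c = -1.1200 + -0.4567i → escape time 5
(row=2, col=1): c = -0.7380 + -0.4567i → escape time 5
(row=2, col=2): c = -0.3560 + -0.4567i → escape time 5
(row=2, col=3): c = 0.0260 + -0.4567i → escape time 5
(row=2, col=4): c = 0.4080 + -0.4567i → escape time 5
(row=2, col=5): c = 0.7900 + -0.4567i → escape time 3
(row=3, col=0): c = -1.1200 + -0.9300i → escape time 3
(row=3, col=1): c = -0.7380 + -0.9300i → escape time 4
(row=3, col=2): c = -0.3560 + -0.9300i → escape time 5
(row=3, col=3): c = 0.0260 + -0.9300i → escape time 5
(row=3, col=4): c = 0.4080 + -0.9300i → escape time 3
(row=3, col=5): c = 0.7900 + -0.9300i → escape time 2

Answer: 555553
555553
555553
345532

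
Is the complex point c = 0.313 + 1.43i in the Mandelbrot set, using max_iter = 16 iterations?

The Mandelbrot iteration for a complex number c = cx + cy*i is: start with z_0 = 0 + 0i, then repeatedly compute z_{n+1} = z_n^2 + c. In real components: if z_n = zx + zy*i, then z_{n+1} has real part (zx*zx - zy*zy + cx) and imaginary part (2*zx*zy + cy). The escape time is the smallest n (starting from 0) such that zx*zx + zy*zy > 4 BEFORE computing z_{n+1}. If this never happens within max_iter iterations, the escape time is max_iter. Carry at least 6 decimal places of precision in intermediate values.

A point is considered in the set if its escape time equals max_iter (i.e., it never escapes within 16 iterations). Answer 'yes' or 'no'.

Answer: no

Derivation:
z_0 = 0 + 0i, c = 0.3130 + 1.4300i
Iter 1: z = 0.3130 + 1.4300i, |z|^2 = 2.1429
Iter 2: z = -1.6339 + 2.3252i, |z|^2 = 8.0762
Escaped at iteration 2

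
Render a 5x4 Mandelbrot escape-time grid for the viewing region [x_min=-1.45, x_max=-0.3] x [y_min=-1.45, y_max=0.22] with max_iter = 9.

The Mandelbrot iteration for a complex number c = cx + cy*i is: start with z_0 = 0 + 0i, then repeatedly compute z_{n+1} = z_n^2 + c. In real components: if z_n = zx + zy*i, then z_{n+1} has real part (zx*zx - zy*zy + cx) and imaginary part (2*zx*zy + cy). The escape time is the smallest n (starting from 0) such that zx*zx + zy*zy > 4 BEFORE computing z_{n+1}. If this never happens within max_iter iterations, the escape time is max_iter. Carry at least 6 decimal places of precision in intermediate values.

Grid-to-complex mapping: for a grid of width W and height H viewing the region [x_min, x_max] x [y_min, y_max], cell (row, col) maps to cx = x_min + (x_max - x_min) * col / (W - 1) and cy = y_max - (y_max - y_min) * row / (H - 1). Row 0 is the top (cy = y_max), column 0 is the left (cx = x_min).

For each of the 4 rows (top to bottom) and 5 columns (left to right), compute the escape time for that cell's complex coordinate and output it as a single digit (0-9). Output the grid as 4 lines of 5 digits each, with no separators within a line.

Answer: 59999
59899
33346
12222

Derivation:
(row=0, col=0): c = -1.4500 + 0.2200i → escape time 5
(row=0, col=1): c = -1.1625 + 0.2200i → escape time 9
(row=0, col=2): c = -0.8750 + 0.2200i → escape time 9
(row=0, col=3): c = -0.5875 + 0.2200i → escape time 9
(row=0, col=4): c = -0.3000 + 0.2200i → escape time 9
(row=1, col=0): c = -1.4500 + -0.3367i → escape time 5
(row=1, col=1): c = -1.1625 + -0.3367i → escape time 9
(row=1, col=2): c = -0.8750 + -0.3367i → escape time 8
(row=1, col=3): c = -0.5875 + -0.3367i → escape time 9
(row=1, col=4): c = -0.3000 + -0.3367i → escape time 9
(row=2, col=0): c = -1.4500 + -0.8933i → escape time 3
(row=2, col=1): c = -1.1625 + -0.8933i → escape time 3
(row=2, col=2): c = -0.8750 + -0.8933i → escape time 3
(row=2, col=3): c = -0.5875 + -0.8933i → escape time 4
(row=2, col=4): c = -0.3000 + -0.8933i → escape time 6
(row=3, col=0): c = -1.4500 + -1.4500i → escape time 1
(row=3, col=1): c = -1.1625 + -1.4500i → escape time 2
(row=3, col=2): c = -0.8750 + -1.4500i → escape time 2
(row=3, col=3): c = -0.5875 + -1.4500i → escape time 2
(row=3, col=4): c = -0.3000 + -1.4500i → escape time 2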